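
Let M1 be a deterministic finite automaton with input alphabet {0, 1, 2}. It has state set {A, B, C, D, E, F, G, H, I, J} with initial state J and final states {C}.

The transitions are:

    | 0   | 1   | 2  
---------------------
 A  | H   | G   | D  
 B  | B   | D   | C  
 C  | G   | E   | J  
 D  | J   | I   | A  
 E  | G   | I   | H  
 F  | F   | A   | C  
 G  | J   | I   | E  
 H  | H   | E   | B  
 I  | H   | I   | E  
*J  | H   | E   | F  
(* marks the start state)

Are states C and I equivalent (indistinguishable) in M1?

P0 = {C} | {A,B,D,E,F,G,H,I,J}.
Split {A,B,D,E,F,G,H,I,J} by δ(·,2) → {A,D,E,G,H,I,J} and {B,F}.
Refine {A,D,E,G,H,I,J} on symbol 2: members go to different blocks, giving {A,D,E,G,I} and {H,J}.
Refine {A,D,E,G,I} on symbol 0: members go to different blocks, giving {A,D,G,I} and {E}.
Split {A,D,G,I} by δ(·,2) → {A,D} and {G,I}.
Stable partition: {C} | {A,D} | {B,F} | {H,J} | {E} | {G,I} — 6 equivalence classes.
C and I end up in different blocks, so they are distinguishable. For instance, the string 'ε' is accepted from only C.

No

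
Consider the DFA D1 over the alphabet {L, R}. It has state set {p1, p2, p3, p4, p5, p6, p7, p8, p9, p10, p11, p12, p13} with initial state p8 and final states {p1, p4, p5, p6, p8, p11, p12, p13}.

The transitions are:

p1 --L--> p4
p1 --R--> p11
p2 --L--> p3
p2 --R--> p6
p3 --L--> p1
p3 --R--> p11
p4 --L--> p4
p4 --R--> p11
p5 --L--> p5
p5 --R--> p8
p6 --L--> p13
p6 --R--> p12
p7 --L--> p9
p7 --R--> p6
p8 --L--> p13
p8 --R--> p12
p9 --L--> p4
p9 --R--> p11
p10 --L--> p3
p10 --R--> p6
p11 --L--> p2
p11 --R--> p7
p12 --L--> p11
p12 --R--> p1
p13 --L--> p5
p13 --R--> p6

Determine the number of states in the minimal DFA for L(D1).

First remove the unreachable states {p10}; 12 states remain.
Start with accepting vs non-accepting: {p1,p4,p5,p6,p8,p11,p12,p13} | {p2,p3,p7,p9}.
Refine {p1,p4,p5,p6,p8,p11,p12,p13} on symbol L: members go to different blocks, giving {p1,p4,p5,p6,p8,p12,p13} and {p11}.
Refine {p1,p4,p5,p6,p8,p12,p13} on symbol L: members go to different blocks, giving {p1,p4,p5,p6,p8,p13} and {p12}.
Refine {p1,p4,p5,p6,p8,p13} on symbol R: members go to different blocks, giving {p1,p4} and {p5,p13} and {p6,p8}.
Split {p2,p3,p7,p9} by δ(·,L) → {p2,p7} and {p3,p9}.
The partition is now stable with 7 blocks: {p1,p4} | {p2,p7} | {p11} | {p12} | {p5,p13} | {p6,p8} | {p3,p9}.

7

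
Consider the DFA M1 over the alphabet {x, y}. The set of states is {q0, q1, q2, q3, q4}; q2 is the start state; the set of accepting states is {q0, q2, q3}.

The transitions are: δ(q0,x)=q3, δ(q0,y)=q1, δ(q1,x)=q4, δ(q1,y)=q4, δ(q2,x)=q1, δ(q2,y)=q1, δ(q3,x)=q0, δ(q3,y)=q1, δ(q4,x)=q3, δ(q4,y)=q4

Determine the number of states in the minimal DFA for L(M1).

4

All states are reachable from the start state.
Start with accepting vs non-accepting: {q0,q2,q3} | {q1,q4}.
On input x, block {q0,q2,q3} splits into {q0,q3} and {q2}.
On input x, block {q1,q4} splits into {q1} and {q4}.
Stable partition: {q0,q3} | {q1} | {q2} | {q4} — 4 equivalence classes.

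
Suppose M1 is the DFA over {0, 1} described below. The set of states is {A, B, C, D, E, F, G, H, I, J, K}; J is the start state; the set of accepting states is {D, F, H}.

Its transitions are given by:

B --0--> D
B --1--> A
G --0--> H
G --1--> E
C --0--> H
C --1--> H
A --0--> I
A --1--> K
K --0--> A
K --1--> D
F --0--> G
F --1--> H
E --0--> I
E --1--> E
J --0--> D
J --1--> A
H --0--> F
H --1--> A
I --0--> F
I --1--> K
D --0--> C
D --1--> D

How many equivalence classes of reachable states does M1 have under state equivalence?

First remove the unreachable states {B}; 10 states remain.
P0 = {D,F,H} | {A,C,E,G,I,J,K}.
Split {D,F,H} by δ(·,0) → {D,F} and {H}.
On input 1, block {D,F} splits into {D} and {F}.
Split {A,C,E,G,I,J,K} by δ(·,0) → {A,E,K} and {C,G} and {I} and {J}.
On input 0, block {A,E,K} splits into {A,E} and {K}.
Split {A,E} by δ(·,1) → {A} and {E}.
Refine {C,G} on symbol 1: members go to different blocks, giving {C} and {G}.
No further refinement is possible. Final partition (10 blocks): {D} | {A} | {H} | {F} | {C} | {I} | {J} | {K} | {E} | {G}.

10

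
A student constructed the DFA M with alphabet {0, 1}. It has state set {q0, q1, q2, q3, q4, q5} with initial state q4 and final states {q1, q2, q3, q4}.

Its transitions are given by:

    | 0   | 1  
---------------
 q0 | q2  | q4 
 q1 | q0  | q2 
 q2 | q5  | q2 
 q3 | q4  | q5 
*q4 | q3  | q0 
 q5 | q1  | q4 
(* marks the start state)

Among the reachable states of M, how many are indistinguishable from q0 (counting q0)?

Start with accepting vs non-accepting: {q1,q2,q3,q4} | {q0,q5}.
Split {q1,q2,q3,q4} by δ(·,0) → {q1,q2} and {q3,q4}.
Stable partition: {q1,q2} | {q0,q5} | {q3,q4} — 3 equivalence classes.
The equivalence class containing q0 is {q0,q5}, of size 2.

2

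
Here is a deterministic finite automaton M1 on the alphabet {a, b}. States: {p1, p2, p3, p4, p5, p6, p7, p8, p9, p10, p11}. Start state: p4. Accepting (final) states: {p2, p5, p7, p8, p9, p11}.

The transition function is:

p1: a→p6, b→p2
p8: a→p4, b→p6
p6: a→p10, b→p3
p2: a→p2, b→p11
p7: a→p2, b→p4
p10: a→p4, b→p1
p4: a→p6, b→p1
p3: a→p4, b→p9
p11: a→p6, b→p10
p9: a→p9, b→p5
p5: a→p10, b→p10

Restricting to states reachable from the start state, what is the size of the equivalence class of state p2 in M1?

First remove the unreachable states {p7,p8}; 9 states remain.
Start with accepting vs non-accepting: {p2,p5,p9,p11} | {p1,p3,p4,p6,p10}.
Split {p2,p5,p9,p11} by δ(·,a) → {p2,p9} and {p5,p11}.
Split {p1,p3,p4,p6,p10} by δ(·,b) → {p4,p6,p10} and {p1,p3}.
Stable partition: {p2,p9} | {p4,p6,p10} | {p5,p11} | {p1,p3} — 4 equivalence classes.
State p2 belongs to the block {p2,p9}, which has 2 states.

2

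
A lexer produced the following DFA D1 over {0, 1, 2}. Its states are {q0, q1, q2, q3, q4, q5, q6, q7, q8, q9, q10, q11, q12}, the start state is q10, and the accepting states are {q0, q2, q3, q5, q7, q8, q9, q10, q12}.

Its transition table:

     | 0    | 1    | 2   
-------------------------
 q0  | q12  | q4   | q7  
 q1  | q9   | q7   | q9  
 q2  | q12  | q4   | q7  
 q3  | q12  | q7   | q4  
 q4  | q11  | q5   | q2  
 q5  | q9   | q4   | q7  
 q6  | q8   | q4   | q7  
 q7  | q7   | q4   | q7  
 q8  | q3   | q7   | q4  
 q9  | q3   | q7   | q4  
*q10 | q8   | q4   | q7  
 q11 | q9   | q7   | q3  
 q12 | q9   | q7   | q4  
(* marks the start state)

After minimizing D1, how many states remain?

5

Reachable states from the start: {q2,q3,q4,q5,q7,q8,q9,q10,q11,q12}. Unreachable: {q0,q1,q6} — drop them.
Start with accepting vs non-accepting: {q2,q3,q5,q7,q8,q9,q10,q12} | {q4,q11}.
On input 1, block {q2,q3,q5,q7,q8,q9,q10,q12} splits into {q2,q5,q7,q10} and {q3,q8,q9,q12}.
Split {q2,q5,q7,q10} by δ(·,0) → {q2,q5,q10} and {q7}.
Split {q4,q11} by δ(·,0) → {q4} and {q11}.
The partition is now stable with 5 blocks: {q2,q5,q10} | {q4} | {q3,q8,q9,q12} | {q7} | {q11}.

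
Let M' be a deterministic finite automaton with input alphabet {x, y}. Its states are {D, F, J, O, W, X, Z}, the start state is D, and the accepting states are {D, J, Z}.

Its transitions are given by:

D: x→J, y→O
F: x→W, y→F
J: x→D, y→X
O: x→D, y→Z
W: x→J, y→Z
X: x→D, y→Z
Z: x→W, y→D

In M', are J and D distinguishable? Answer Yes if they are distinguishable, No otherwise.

First remove the unreachable states {F}; 6 states remain.
Start with accepting vs non-accepting: {D,J,Z} | {O,W,X}.
Split {D,J,Z} by δ(·,x) → {D,J} and {Z}.
The partition is now stable with 3 blocks: {D,J} | {O,W,X} | {Z}.
J and D lie in the same block of the stable partition, so they are equivalent — no string distinguishes them.

No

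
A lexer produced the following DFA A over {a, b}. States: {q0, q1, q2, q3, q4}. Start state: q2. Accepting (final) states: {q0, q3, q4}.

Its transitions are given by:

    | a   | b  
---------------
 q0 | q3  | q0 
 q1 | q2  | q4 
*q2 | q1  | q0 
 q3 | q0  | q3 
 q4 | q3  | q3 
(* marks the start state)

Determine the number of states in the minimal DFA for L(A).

Start with accepting vs non-accepting: {q0,q3,q4} | {q1,q2}.
The partition is now stable with 2 blocks: {q0,q3,q4} | {q1,q2}.

2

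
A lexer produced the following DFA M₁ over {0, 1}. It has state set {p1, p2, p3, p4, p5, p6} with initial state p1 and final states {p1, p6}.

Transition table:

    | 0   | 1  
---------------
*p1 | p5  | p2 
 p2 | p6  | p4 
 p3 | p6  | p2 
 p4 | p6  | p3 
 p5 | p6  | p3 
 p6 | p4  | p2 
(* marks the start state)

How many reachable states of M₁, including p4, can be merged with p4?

All states are reachable from the start state.
P0 = {p1,p6} | {p2,p3,p4,p5}.
The partition is now stable with 2 blocks: {p1,p6} | {p2,p3,p4,p5}.
State p4 belongs to the block {p2,p3,p4,p5}, which has 4 states.

4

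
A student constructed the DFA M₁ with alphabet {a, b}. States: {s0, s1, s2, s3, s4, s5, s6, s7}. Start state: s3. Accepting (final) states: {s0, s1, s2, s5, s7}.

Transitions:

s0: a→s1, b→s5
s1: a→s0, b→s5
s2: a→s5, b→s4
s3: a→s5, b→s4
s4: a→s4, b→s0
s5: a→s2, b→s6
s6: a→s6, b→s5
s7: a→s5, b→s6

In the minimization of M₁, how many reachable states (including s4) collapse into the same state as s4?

First remove the unreachable states {s7}; 7 states remain.
Initial partition by acceptance: {s0,s1,s2,s5} | {s3,s4,s6}.
On input b, block {s0,s1,s2,s5} splits into {s0,s1} and {s2,s5}.
Split {s3,s4,s6} by δ(·,a) → {s4,s6} and {s3}.
On input b, block {s4,s6} splits into {s4} and {s6}.
On input b, block {s2,s5} splits into {s2} and {s5}.
The partition is now stable with 6 blocks: {s0,s1} | {s4} | {s2} | {s3} | {s6} | {s5}.
The equivalence class containing s4 is {s4}, of size 1.

1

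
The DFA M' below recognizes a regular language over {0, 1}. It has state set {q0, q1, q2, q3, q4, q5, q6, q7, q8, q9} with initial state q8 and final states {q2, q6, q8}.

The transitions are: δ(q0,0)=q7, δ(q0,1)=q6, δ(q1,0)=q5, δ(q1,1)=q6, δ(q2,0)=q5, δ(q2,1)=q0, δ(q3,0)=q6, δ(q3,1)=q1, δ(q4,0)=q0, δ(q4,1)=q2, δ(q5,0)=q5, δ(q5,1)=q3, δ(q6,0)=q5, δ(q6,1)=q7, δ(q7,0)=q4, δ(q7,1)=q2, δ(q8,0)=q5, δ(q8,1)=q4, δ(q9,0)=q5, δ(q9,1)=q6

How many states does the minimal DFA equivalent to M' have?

First remove the unreachable states {q9}; 9 states remain.
Start with accepting vs non-accepting: {q2,q6,q8} | {q0,q1,q3,q4,q5,q7}.
On input 0, block {q0,q1,q3,q4,q5,q7} splits into {q0,q1,q4,q5,q7} and {q3}.
Refine {q0,q1,q4,q5,q7} on symbol 1: members go to different blocks, giving {q0,q1,q4,q7} and {q5}.
Split {q0,q1,q4,q7} by δ(·,0) → {q0,q4,q7} and {q1}.
Stable partition: {q2,q6,q8} | {q0,q4,q7} | {q3} | {q5} | {q1} — 5 equivalence classes.

5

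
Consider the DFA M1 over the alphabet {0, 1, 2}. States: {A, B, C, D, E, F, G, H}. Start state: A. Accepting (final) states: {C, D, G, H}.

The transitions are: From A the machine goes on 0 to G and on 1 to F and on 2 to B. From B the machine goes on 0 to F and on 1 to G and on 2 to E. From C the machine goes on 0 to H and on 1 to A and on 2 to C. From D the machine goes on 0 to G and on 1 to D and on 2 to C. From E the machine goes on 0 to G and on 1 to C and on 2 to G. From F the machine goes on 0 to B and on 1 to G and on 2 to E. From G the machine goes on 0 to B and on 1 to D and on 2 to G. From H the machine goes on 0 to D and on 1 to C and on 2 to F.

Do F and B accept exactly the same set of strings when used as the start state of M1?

Start with accepting vs non-accepting: {C,D,G,H} | {A,B,E,F}.
Split {C,D,G,H} by δ(·,0) → {C,D,H} and {G}.
On input 0, block {C,D,H} splits into {C,H} and {D}.
On input 0, block {C,H} splits into {C} and {H}.
On input 0, block {A,B,E,F} splits into {A,E} and {B,F}.
Refine {A,E} on symbol 1: members go to different blocks, giving {A} and {E}.
The partition is now stable with 7 blocks: {C} | {A} | {G} | {D} | {H} | {B,F} | {E}.
F and B lie in the same block of the stable partition, so they are equivalent — no string distinguishes them.

Yes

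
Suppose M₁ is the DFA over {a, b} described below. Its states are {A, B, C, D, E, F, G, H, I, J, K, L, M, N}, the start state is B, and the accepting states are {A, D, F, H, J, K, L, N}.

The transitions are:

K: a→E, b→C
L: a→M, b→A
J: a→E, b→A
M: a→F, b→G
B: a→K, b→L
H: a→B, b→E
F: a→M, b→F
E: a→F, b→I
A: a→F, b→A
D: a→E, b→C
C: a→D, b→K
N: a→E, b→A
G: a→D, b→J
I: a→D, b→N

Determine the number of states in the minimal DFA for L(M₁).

Reachable states from the start: {A,B,C,D,E,F,G,I,J,K,L,M,N}. Unreachable: {H} — drop them.
Start with accepting vs non-accepting: {A,D,F,J,K,L,N} | {B,C,E,G,I,M}.
Split {A,D,F,J,K,L,N} by δ(·,a) → {D,F,J,K,L,N} and {A}.
Refine {D,F,J,K,L,N} on symbol b: members go to different blocks, giving {J,L,N} and {D,K} and {F}.
Refine {B,C,E,G,I,M} on symbol a: members go to different blocks, giving {B,C,G,I} and {E,M}.
Refine {B,C,G,I} on symbol b: members go to different blocks, giving {B,G,I} and {C}.
Stable partition: {J,L,N} | {B,G,I} | {A} | {D,K} | {F} | {E,M} | {C} — 7 equivalence classes.

7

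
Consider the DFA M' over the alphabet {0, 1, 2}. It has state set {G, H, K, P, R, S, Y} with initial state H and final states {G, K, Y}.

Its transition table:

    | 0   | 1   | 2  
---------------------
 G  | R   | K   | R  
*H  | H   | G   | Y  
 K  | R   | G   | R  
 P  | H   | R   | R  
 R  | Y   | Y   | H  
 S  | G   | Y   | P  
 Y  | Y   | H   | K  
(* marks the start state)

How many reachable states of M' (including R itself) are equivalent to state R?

1

First remove the unreachable states {P,S}; 5 states remain.
Initial partition by acceptance: {G,K,Y} | {H,R}.
Split {G,K,Y} by δ(·,0) → {G,K} and {Y}.
Split {H,R} by δ(·,0) → {R} and {H}.
Stable partition: {G,K} | {R} | {Y} | {H} — 4 equivalence classes.
The equivalence class containing R is {R}, of size 1.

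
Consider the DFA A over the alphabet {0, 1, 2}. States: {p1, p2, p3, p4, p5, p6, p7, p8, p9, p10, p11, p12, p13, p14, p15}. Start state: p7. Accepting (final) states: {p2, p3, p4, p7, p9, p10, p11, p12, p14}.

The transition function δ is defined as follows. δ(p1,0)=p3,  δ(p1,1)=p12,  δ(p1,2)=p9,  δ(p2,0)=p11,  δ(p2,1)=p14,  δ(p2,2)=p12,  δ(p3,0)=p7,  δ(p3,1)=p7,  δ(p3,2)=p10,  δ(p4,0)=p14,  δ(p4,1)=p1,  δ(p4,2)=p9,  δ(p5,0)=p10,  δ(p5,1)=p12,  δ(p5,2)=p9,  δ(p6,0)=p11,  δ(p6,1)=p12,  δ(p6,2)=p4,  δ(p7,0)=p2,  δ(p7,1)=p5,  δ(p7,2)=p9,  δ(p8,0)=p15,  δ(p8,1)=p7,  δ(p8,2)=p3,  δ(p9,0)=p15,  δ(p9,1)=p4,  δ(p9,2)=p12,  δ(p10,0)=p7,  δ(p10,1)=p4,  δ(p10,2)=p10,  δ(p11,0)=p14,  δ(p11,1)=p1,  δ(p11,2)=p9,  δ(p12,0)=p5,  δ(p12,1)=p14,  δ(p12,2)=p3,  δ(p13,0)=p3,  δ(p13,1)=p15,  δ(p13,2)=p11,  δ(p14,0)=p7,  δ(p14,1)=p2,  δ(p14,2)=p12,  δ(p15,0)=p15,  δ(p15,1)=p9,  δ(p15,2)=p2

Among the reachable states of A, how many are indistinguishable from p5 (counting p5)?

2

States {p6,p8,p13} cannot be reached from the start state, so discard them.
Initial partition by acceptance: {p2,p3,p4,p7,p9,p10,p11,p12,p14} | {p1,p5,p15}.
On input 0, block {p2,p3,p4,p7,p9,p10,p11,p12,p14} splits into {p2,p3,p4,p7,p10,p11,p14} and {p9,p12}.
On input 1, block {p2,p3,p4,p7,p10,p11,p14} splits into {p2,p3,p10,p14} and {p4,p7,p11}.
Refine {p2,p3,p10,p14} on symbol 1: members go to different blocks, giving {p2,p14} and {p3,p10}.
On input 0, block {p1,p5,p15} splits into {p1,p5} and {p15}.
Split {p9,p12} by δ(·,0) → {p9} and {p12}.
The partition is now stable with 7 blocks: {p2,p14} | {p1,p5} | {p9} | {p4,p7,p11} | {p3,p10} | {p15} | {p12}.
State p5 belongs to the block {p1,p5}, which has 2 states.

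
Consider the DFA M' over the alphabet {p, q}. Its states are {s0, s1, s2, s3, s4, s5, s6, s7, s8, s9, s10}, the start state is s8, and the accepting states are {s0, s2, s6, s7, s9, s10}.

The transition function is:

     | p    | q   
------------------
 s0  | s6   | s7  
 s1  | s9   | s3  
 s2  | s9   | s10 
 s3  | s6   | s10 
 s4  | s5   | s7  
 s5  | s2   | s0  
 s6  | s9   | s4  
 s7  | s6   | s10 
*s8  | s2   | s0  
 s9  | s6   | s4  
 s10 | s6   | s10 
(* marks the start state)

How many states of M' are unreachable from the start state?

2

Starting at s8 and following transitions, the reachable set is {s0, s2, s4, s5, s6, s7, s8, s9, s10}. That leaves s1, s3 unreachable — 2 in total.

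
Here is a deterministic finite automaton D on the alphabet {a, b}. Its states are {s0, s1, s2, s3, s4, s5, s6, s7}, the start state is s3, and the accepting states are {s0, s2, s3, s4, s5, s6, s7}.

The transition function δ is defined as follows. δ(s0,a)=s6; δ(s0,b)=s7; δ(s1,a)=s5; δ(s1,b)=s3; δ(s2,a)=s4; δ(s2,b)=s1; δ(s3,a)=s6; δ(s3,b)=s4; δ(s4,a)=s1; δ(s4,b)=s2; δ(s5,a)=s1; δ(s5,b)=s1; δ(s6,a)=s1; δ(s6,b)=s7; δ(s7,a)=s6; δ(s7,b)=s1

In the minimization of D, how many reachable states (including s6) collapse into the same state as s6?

Reachable states from the start: {s1,s2,s3,s4,s5,s6,s7}. Unreachable: {s0} — drop them.
Initial partition by acceptance: {s2,s3,s4,s5,s6,s7} | {s1}.
On input a, block {s2,s3,s4,s5,s6,s7} splits into {s2,s3,s7} and {s4,s5,s6}.
Split {s2,s3,s7} by δ(·,b) → {s2,s7} and {s3}.
Split {s4,s5,s6} by δ(·,b) → {s4,s6} and {s5}.
No further refinement is possible. Final partition (5 blocks): {s2,s7} | {s1} | {s4,s6} | {s3} | {s5}.
The equivalence class containing s6 is {s4,s6}, of size 2.

2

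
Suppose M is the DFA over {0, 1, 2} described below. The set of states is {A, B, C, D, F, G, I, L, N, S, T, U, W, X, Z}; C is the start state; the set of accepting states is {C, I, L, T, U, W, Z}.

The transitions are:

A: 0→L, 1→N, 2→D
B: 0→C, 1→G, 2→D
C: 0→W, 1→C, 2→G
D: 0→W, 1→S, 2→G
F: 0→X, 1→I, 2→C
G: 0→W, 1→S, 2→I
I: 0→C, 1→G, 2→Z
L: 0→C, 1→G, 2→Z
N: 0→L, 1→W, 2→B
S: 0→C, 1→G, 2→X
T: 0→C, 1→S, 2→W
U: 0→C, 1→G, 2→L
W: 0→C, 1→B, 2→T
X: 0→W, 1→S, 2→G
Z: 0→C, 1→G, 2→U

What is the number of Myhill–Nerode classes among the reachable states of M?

6

Reachable states from the start: {B,C,D,G,I,L,S,T,U,W,X,Z}. Unreachable: {A,F,N} — drop them.
Initial partition by acceptance: {C,I,L,T,U,W,Z} | {B,D,G,S,X}.
Refine {C,I,L,T,U,W,Z} on symbol 1: members go to different blocks, giving {I,L,T,U,W,Z} and {C}.
On input 0, block {B,D,G,S,X} splits into {D,G,X} and {B,S}.
On input 1, block {I,L,T,U,W,Z} splits into {I,L,U,Z} and {T,W}.
On input 2, block {D,G,X} splits into {D,X} and {G}.
Stable partition: {I,L,U,Z} | {D,X} | {C} | {B,S} | {T,W} | {G} — 6 equivalence classes.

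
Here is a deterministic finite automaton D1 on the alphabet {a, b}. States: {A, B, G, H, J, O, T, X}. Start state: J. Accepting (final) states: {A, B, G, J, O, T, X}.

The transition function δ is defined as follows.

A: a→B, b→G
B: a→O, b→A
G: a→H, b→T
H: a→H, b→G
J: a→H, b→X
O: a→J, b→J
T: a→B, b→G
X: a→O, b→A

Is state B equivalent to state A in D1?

No

All states are reachable from the start state.
Initial partition by acceptance: {A,B,G,J,O,T,X} | {H}.
On input a, block {A,B,G,J,O,T,X} splits into {A,B,O,T,X} and {G,J}.
Split {A,B,O,T,X} by δ(·,a) → {A,B,T,X} and {O}.
Split {A,B,T,X} by δ(·,a) → {A,T} and {B,X}.
On input b, block {G,J} splits into {G} and {J}.
No further refinement is possible. Final partition (6 blocks): {A,T} | {H} | {G} | {O} | {B,X} | {J}.
B and A end up in different blocks, so they are distinguishable. For instance, the string 'ba' is accepted from only B.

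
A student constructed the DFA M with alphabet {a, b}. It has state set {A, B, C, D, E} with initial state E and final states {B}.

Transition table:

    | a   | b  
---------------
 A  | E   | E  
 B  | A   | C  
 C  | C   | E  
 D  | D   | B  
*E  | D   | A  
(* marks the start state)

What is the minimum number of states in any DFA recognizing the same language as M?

P0 = {B} | {A,C,D,E}.
Refine {A,C,D,E} on symbol b: members go to different blocks, giving {A,C,E} and {D}.
Split {A,C,E} by δ(·,a) → {A,C} and {E}.
Refine {A,C} on symbol a: members go to different blocks, giving {A} and {C}.
Stable partition: {B} | {A} | {D} | {E} | {C} — 5 equivalence classes.

5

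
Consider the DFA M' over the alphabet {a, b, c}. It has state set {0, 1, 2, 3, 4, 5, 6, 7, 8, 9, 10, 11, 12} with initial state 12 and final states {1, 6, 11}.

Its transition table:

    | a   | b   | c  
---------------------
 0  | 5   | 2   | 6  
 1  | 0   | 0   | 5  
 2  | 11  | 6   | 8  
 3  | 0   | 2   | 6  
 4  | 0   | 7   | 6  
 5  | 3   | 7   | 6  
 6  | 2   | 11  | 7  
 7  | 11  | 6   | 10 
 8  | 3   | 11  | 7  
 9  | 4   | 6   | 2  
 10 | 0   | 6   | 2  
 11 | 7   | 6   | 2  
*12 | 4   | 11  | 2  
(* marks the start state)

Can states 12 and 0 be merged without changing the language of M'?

No

States {1,9} cannot be reached from the start state, so discard them.
Initial partition by acceptance: {6,11} | {0,2,3,4,5,7,8,10,12}.
On input a, block {0,2,3,4,5,7,8,10,12} splits into {0,3,4,5,8,10,12} and {2,7}.
Split {0,3,4,5,8,10,12} by δ(·,b) → {0,3,4,5} and {8,10,12}.
Stable partition: {6,11} | {0,3,4,5} | {2,7} | {8,10,12} — 4 equivalence classes.
12 and 0 end up in different blocks, so they are distinguishable. For instance, the string 'b' is accepted from only 12.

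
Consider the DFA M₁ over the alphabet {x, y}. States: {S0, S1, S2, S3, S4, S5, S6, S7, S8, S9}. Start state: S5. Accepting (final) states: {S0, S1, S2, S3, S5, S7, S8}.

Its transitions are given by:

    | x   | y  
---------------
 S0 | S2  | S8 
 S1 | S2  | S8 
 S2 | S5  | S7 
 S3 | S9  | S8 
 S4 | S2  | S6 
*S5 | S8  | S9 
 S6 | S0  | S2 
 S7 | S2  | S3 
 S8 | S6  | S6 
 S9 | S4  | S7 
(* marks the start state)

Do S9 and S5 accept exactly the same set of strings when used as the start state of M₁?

States {S1} cannot be reached from the start state, so discard them.
Initial partition by acceptance: {S0,S2,S3,S5,S7,S8} | {S4,S6,S9}.
Split {S0,S2,S3,S5,S7,S8} by δ(·,x) → {S0,S2,S5,S7} and {S3,S8}.
Refine {S0,S2,S5,S7} on symbol x: members go to different blocks, giving {S0,S2,S7} and {S5}.
Split {S0,S2,S7} by δ(·,x) → {S0,S7} and {S2}.
Refine {S4,S6,S9} on symbol x: members go to different blocks, giving {S4} and {S6} and {S9}.
Split {S3,S8} by δ(·,x) → {S3} and {S8}.
On input y, block {S0,S7} splits into {S0} and {S7}.
No further refinement is possible. Final partition (9 blocks): {S0} | {S4} | {S3} | {S5} | {S2} | {S6} | {S9} | {S8} | {S7}.
S9 and S5 end up in different blocks, so they are distinguishable. For instance, the string 'ε' is accepted from only S5.

No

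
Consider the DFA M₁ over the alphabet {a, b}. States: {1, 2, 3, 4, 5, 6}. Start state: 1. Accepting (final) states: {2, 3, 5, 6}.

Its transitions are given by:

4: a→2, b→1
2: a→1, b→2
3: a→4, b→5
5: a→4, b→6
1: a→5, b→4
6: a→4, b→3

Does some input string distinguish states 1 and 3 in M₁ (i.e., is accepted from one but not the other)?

Yes

Every state is reachable, so we keep all 6.
Initial partition by acceptance: {2,3,5,6} | {1,4}.
The partition is now stable with 2 blocks: {2,3,5,6} | {1,4}.
1 and 3 end up in different blocks, so they are distinguishable. For instance, the string 'ε' is accepted from only 3.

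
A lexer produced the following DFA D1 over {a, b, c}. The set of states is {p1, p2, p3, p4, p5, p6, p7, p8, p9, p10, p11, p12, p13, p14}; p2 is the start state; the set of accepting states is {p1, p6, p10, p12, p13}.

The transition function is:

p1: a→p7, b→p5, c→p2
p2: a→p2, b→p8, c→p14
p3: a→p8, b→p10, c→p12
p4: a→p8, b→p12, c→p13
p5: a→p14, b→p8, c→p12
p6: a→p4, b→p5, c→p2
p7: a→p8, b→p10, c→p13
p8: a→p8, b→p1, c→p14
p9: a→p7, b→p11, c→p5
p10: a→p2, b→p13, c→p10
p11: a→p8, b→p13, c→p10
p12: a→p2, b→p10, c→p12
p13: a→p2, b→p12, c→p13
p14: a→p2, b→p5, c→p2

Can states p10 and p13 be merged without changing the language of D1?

Yes

First remove the unreachable states {p3,p4,p6,p9,p11}; 9 states remain.
P0 = {p1,p10,p12,p13} | {p2,p5,p7,p8,p14}.
Refine {p1,p10,p12,p13} on symbol b: members go to different blocks, giving {p10,p12,p13} and {p1}.
Refine {p2,p5,p7,p8,p14} on symbol b: members go to different blocks, giving {p2,p5,p14} and {p7} and {p8}.
Refine {p2,p5,p14} on symbol b: members go to different blocks, giving {p2,p5} and {p14}.
On input a, block {p2,p5} splits into {p2} and {p5}.
No further refinement is possible. Final partition (7 blocks): {p10,p12,p13} | {p2} | {p1} | {p7} | {p8} | {p14} | {p5}.
p10 and p13 lie in the same block of the stable partition, so they are equivalent — no string distinguishes them.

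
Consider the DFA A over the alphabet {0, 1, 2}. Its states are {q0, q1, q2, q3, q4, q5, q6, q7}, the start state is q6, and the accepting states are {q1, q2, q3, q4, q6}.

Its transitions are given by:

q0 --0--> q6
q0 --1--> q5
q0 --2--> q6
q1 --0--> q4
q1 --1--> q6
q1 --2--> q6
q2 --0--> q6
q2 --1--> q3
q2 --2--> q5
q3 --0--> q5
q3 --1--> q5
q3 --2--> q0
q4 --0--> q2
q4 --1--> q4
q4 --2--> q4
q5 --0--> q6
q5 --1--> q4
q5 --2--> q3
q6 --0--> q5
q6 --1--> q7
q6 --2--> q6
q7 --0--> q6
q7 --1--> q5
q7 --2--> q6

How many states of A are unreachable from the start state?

No path from q6 leads to q1; the other 7 states are all reachable.

1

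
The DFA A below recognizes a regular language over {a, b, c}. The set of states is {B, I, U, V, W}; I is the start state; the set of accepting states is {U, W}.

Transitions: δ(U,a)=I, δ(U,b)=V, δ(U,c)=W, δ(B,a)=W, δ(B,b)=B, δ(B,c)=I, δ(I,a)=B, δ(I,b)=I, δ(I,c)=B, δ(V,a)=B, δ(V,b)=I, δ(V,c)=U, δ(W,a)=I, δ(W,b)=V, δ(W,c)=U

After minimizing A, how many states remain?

4

Every state is reachable, so we keep all 5.
Start with accepting vs non-accepting: {U,W} | {B,I,V}.
Split {B,I,V} by δ(·,a) → {I,V} and {B}.
Split {I,V} by δ(·,c) → {I} and {V}.
Stable partition: {U,W} | {I} | {B} | {V} — 4 equivalence classes.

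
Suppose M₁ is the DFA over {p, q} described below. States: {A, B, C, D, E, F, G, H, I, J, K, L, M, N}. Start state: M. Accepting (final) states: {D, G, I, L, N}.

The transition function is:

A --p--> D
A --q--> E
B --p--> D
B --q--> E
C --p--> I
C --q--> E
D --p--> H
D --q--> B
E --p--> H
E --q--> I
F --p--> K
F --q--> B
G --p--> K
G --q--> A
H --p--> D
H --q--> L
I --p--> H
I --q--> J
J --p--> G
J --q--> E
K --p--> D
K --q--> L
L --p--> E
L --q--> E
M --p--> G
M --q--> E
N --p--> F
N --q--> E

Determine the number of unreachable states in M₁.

BFS from M reaches {A, B, D, E, G, H, I, J, K, L, M}; the 3 state(s) C, F, N are never visited.

3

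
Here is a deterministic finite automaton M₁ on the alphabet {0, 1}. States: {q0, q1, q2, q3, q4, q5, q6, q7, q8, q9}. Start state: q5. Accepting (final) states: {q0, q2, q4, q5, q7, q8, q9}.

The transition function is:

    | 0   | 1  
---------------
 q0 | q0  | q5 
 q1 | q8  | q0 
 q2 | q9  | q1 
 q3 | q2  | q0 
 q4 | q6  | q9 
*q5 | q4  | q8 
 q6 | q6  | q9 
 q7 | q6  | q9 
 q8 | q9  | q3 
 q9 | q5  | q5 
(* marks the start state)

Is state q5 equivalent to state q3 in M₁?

No

First remove the unreachable states {q7}; 9 states remain.
Start with accepting vs non-accepting: {q0,q2,q4,q5,q8,q9} | {q1,q3,q6}.
On input 0, block {q0,q2,q4,q5,q8,q9} splits into {q0,q2,q5,q8,q9} and {q4}.
Split {q0,q2,q5,q8,q9} by δ(·,0) → {q0,q2,q8,q9} and {q5}.
Split {q0,q2,q8,q9} by δ(·,0) → {q0,q2,q8} and {q9}.
Split {q0,q2,q8} by δ(·,0) → {q2,q8} and {q0}.
Refine {q1,q3,q6} on symbol 0: members go to different blocks, giving {q1,q3} and {q6}.
Stable partition: {q2,q8} | {q1,q3} | {q4} | {q5} | {q9} | {q0} | {q6} — 7 equivalence classes.
q5 and q3 end up in different blocks, so they are distinguishable. For instance, the string 'ε' is accepted from only q5.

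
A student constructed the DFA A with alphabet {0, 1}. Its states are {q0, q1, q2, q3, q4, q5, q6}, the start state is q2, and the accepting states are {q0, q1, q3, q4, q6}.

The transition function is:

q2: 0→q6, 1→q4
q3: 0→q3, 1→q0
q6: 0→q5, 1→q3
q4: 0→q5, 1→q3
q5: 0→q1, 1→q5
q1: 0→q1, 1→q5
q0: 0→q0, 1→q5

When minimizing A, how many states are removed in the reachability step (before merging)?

0

Every one of the 7 states is reachable from q2.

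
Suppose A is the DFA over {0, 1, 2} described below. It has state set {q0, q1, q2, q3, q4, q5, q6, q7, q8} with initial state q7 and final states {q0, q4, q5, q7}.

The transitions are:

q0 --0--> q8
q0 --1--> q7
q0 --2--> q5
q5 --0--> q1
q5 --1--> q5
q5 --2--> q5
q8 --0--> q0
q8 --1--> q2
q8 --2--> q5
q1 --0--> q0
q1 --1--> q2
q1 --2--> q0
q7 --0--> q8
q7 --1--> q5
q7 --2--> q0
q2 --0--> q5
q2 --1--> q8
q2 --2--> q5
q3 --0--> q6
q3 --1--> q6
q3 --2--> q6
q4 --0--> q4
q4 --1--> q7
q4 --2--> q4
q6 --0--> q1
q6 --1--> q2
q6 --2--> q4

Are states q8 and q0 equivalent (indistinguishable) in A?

No

First remove the unreachable states {q3,q4,q6}; 6 states remain.
Initial partition by acceptance: {q0,q5,q7} | {q1,q2,q8}.
The partition is now stable with 2 blocks: {q0,q5,q7} | {q1,q2,q8}.
q8 and q0 end up in different blocks, so they are distinguishable. For instance, the string 'ε' is accepted from only q0.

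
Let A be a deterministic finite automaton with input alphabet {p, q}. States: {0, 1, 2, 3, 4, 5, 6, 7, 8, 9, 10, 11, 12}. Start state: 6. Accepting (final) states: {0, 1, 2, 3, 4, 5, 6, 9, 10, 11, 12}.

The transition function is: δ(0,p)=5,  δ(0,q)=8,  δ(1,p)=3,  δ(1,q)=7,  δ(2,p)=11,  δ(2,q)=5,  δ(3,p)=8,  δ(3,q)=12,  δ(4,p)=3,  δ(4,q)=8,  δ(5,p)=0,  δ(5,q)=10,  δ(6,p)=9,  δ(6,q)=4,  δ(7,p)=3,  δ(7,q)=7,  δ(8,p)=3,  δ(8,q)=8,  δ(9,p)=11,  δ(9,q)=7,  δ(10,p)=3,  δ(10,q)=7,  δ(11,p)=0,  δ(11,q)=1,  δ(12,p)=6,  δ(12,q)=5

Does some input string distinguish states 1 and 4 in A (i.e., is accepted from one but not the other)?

No

States {2} cannot be reached from the start state, so discard them.
P0 = {0,1,3,4,5,6,9,10,11,12} | {7,8}.
Refine {0,1,3,4,5,6,9,10,11,12} on symbol p: members go to different blocks, giving {0,1,4,5,6,9,10,11,12} and {3}.
On input p, block {0,1,4,5,6,9,10,11,12} splits into {0,5,6,9,11,12} and {1,4,10}.
On input q, block {0,5,6,9,11,12} splits into {5,6,11} and {0,9} and {12}.
The partition is now stable with 6 blocks: {5,6,11} | {7,8} | {3} | {1,4,10} | {0,9} | {12}.
1 and 4 lie in the same block of the stable partition, so they are equivalent — no string distinguishes them.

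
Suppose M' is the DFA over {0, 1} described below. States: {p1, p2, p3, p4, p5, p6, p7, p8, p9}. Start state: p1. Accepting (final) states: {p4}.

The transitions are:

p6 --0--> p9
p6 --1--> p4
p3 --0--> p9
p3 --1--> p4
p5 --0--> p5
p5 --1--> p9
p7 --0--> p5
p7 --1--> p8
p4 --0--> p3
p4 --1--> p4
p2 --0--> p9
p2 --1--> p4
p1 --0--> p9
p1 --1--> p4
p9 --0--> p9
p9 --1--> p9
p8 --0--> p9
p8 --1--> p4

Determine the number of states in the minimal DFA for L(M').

3

Reachable states from the start: {p1,p3,p4,p9}. Unreachable: {p2,p5,p6,p7,p8} — drop them.
Initial partition by acceptance: {p4} | {p1,p3,p9}.
Split {p1,p3,p9} by δ(·,1) → {p1,p3} and {p9}.
Stable partition: {p4} | {p1,p3} | {p9} — 3 equivalence classes.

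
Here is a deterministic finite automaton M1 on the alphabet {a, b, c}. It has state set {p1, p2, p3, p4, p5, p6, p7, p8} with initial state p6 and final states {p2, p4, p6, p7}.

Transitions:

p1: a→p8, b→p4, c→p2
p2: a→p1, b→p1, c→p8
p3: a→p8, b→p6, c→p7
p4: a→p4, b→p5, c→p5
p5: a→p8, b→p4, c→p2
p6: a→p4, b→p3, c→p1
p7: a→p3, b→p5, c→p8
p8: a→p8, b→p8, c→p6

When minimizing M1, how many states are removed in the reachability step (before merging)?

A breadth-first search from the start state visits every state.

0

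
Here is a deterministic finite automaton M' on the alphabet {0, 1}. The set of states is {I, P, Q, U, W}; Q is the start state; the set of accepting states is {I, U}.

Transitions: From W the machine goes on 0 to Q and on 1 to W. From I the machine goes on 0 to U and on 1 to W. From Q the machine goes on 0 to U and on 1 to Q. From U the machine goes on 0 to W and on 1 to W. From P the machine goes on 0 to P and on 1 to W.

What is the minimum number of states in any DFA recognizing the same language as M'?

Reachable states from the start: {Q,U,W}. Unreachable: {I,P} — drop them.
Start with accepting vs non-accepting: {U} | {Q,W}.
On input 0, block {Q,W} splits into {W} and {Q}.
The partition is now stable with 3 blocks: {U} | {W} | {Q}.

3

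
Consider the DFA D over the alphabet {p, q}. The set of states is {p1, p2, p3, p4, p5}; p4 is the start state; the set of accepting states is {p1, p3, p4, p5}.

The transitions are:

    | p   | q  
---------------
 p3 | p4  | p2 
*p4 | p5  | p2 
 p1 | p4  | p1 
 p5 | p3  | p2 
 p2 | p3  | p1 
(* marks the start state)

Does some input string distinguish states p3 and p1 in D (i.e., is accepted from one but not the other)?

Initial partition by acceptance: {p1,p3,p4,p5} | {p2}.
Refine {p1,p3,p4,p5} on symbol q: members go to different blocks, giving {p3,p4,p5} and {p1}.
The partition is now stable with 3 blocks: {p3,p4,p5} | {p2} | {p1}.
p3 and p1 end up in different blocks, so they are distinguishable. For instance, the string 'q' is accepted from only p1.

Yes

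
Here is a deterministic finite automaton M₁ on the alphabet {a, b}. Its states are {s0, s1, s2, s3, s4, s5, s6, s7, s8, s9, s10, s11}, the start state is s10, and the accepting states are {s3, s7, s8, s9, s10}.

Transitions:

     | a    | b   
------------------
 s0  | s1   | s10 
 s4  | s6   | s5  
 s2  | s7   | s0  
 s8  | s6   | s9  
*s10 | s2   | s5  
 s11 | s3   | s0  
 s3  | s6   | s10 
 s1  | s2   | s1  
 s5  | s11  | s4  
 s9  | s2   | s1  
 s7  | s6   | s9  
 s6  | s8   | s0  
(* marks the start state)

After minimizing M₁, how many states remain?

Every state is reachable, so we keep all 12.
P0 = {s3,s7,s8,s9,s10} | {s0,s1,s2,s4,s5,s6,s11}.
On input b, block {s3,s7,s8,s9,s10} splits into {s3,s7,s8} and {s9,s10}.
Split {s0,s1,s2,s4,s5,s6,s11} by δ(·,a) → {s0,s1,s4,s5} and {s2,s6,s11}.
On input a, block {s0,s1,s4,s5} splits into {s1,s4,s5} and {s0}.
The partition is now stable with 5 blocks: {s3,s7,s8} | {s1,s4,s5} | {s9,s10} | {s2,s6,s11} | {s0}.

5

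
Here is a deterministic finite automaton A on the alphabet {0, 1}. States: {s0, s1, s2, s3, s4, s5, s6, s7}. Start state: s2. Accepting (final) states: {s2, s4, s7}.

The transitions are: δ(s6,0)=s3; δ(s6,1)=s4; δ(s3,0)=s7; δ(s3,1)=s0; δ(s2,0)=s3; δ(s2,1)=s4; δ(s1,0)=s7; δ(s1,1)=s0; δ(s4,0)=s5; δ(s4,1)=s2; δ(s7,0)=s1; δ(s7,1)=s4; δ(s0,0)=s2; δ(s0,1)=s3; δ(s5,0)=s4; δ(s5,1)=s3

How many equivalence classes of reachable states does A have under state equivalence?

2

First remove the unreachable states {s6}; 7 states remain.
Initial partition by acceptance: {s2,s4,s7} | {s0,s1,s3,s5}.
No further refinement is possible. Final partition (2 blocks): {s2,s4,s7} | {s0,s1,s3,s5}.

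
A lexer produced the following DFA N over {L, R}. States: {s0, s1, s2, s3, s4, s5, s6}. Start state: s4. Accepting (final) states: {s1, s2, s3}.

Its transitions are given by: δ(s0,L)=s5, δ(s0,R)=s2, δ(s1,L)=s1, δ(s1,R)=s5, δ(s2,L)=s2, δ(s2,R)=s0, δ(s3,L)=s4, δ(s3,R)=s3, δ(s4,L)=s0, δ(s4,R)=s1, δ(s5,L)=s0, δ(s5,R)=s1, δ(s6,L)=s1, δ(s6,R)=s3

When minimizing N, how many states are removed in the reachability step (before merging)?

2

Starting at s4 and following transitions, the reachable set is {s0, s1, s2, s4, s5}. That leaves s3, s6 unreachable — 2 in total.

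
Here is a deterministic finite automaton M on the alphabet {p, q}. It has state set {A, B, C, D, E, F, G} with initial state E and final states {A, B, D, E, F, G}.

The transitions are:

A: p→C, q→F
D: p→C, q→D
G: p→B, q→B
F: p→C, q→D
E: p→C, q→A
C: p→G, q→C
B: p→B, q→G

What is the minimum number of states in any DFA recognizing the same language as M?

3

All states are reachable from the start state.
P0 = {A,B,D,E,F,G} | {C}.
On input p, block {A,B,D,E,F,G} splits into {A,D,E,F} and {B,G}.
No further refinement is possible. Final partition (3 blocks): {A,D,E,F} | {C} | {B,G}.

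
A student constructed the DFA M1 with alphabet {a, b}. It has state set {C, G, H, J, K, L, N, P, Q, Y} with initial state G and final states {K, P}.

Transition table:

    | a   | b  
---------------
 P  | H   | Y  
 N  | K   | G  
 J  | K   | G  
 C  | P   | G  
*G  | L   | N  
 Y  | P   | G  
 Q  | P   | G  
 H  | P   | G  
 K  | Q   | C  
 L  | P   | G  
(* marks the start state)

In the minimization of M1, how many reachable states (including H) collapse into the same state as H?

Reachable states from the start: {C,G,H,K,L,N,P,Q,Y}. Unreachable: {J} — drop them.
P0 = {K,P} | {C,G,H,L,N,Q,Y}.
Refine {C,G,H,L,N,Q,Y} on symbol a: members go to different blocks, giving {C,H,L,N,Q,Y} and {G}.
Stable partition: {K,P} | {C,H,L,N,Q,Y} | {G} — 3 equivalence classes.
The equivalence class containing H is {C,H,L,N,Q,Y}, of size 6.

6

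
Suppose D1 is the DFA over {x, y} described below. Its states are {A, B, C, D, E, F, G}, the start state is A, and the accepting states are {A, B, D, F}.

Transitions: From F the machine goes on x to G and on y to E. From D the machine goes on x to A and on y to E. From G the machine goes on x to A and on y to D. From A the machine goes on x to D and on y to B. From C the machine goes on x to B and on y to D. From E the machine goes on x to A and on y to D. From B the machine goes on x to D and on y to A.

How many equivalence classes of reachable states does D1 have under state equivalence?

3

Reachable states from the start: {A,B,D,E}. Unreachable: {C,F,G} — drop them.
Initial partition by acceptance: {A,B,D} | {E}.
Refine {A,B,D} on symbol y: members go to different blocks, giving {A,B} and {D}.
The partition is now stable with 3 blocks: {A,B} | {E} | {D}.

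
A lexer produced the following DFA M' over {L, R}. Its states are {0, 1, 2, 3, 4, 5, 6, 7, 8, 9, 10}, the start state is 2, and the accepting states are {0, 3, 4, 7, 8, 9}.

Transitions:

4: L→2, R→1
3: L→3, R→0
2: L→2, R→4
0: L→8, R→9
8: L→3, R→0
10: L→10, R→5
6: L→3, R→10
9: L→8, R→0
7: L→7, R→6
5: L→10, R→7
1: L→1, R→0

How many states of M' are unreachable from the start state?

4

Starting at 2 and following transitions, the reachable set is {0, 1, 2, 3, 4, 8, 9}. That leaves 5, 6, 7, 10 unreachable — 4 in total.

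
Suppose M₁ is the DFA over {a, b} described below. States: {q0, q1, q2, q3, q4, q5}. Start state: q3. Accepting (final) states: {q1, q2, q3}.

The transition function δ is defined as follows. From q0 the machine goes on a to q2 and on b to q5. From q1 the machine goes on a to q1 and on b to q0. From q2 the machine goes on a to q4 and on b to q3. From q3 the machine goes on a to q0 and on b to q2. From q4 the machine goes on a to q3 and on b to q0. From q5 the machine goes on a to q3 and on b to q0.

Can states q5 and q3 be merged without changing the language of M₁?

Reachable states from the start: {q0,q2,q3,q4,q5}. Unreachable: {q1} — drop them.
P0 = {q2,q3} | {q0,q4,q5}.
The partition is now stable with 2 blocks: {q2,q3} | {q0,q4,q5}.
q5 and q3 end up in different blocks, so they are distinguishable. For instance, the string 'ε' is accepted from only q3.

No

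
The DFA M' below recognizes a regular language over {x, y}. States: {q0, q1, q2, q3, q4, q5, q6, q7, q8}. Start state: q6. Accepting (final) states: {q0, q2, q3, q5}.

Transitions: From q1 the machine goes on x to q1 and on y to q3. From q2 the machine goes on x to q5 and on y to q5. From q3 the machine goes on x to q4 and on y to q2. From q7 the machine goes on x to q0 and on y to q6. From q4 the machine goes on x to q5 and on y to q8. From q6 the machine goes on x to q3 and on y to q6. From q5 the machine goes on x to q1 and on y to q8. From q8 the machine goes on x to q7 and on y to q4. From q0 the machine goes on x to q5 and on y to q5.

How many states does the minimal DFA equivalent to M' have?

P0 = {q0,q2,q3,q5} | {q1,q4,q6,q7,q8}.
Split {q0,q2,q3,q5} by δ(·,x) → {q0,q2} and {q3,q5}.
On input x, block {q1,q4,q6,q7,q8} splits into {q1,q8} and {q4,q6} and {q7}.
Refine {q1,q8} on symbol x: members go to different blocks, giving {q1} and {q8}.
Split {q3,q5} by δ(·,x) → {q3} and {q5}.
Split {q4,q6} by δ(·,x) → {q4} and {q6}.
No further refinement is possible. Final partition (8 blocks): {q0,q2} | {q1} | {q3} | {q4} | {q7} | {q8} | {q5} | {q6}.

8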